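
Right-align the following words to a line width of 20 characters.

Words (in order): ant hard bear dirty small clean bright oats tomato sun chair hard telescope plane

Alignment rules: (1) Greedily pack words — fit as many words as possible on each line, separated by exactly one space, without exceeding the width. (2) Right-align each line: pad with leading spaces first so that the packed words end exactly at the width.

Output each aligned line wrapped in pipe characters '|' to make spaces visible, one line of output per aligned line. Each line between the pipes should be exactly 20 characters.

Line 1: ['ant', 'hard', 'bear', 'dirty'] (min_width=19, slack=1)
Line 2: ['small', 'clean', 'bright'] (min_width=18, slack=2)
Line 3: ['oats', 'tomato', 'sun'] (min_width=15, slack=5)
Line 4: ['chair', 'hard', 'telescope'] (min_width=20, slack=0)
Line 5: ['plane'] (min_width=5, slack=15)

Answer: | ant hard bear dirty|
|  small clean bright|
|     oats tomato sun|
|chair hard telescope|
|               plane|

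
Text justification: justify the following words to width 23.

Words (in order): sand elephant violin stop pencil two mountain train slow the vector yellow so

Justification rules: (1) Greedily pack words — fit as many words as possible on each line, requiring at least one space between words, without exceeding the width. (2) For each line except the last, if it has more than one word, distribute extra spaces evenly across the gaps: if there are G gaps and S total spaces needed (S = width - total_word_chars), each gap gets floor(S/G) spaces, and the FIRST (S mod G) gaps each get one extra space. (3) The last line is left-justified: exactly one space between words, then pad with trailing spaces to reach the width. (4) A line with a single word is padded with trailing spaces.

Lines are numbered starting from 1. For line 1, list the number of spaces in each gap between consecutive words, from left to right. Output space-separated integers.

Line 1: ['sand', 'elephant', 'violin'] (min_width=20, slack=3)
Line 2: ['stop', 'pencil', 'two'] (min_width=15, slack=8)
Line 3: ['mountain', 'train', 'slow', 'the'] (min_width=23, slack=0)
Line 4: ['vector', 'yellow', 'so'] (min_width=16, slack=7)

Answer: 3 2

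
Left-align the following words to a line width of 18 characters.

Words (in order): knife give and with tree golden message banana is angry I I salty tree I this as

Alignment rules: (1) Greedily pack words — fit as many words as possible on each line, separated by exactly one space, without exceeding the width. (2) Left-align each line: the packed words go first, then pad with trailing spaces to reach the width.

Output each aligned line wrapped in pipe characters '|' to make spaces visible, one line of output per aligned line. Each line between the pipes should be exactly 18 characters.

Answer: |knife give and    |
|with tree golden  |
|message banana is |
|angry I I salty   |
|tree I this as    |

Derivation:
Line 1: ['knife', 'give', 'and'] (min_width=14, slack=4)
Line 2: ['with', 'tree', 'golden'] (min_width=16, slack=2)
Line 3: ['message', 'banana', 'is'] (min_width=17, slack=1)
Line 4: ['angry', 'I', 'I', 'salty'] (min_width=15, slack=3)
Line 5: ['tree', 'I', 'this', 'as'] (min_width=14, slack=4)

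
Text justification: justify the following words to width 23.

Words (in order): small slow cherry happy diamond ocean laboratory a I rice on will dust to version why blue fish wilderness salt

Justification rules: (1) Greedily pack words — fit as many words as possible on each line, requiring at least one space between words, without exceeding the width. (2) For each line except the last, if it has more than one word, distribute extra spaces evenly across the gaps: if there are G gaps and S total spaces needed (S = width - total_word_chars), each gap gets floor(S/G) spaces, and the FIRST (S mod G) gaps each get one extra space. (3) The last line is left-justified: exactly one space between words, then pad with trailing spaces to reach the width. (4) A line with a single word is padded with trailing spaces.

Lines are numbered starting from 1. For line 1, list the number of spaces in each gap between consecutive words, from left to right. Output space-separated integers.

Answer: 1 1 1

Derivation:
Line 1: ['small', 'slow', 'cherry', 'happy'] (min_width=23, slack=0)
Line 2: ['diamond', 'ocean'] (min_width=13, slack=10)
Line 3: ['laboratory', 'a', 'I', 'rice', 'on'] (min_width=22, slack=1)
Line 4: ['will', 'dust', 'to', 'version'] (min_width=20, slack=3)
Line 5: ['why', 'blue', 'fish'] (min_width=13, slack=10)
Line 6: ['wilderness', 'salt'] (min_width=15, slack=8)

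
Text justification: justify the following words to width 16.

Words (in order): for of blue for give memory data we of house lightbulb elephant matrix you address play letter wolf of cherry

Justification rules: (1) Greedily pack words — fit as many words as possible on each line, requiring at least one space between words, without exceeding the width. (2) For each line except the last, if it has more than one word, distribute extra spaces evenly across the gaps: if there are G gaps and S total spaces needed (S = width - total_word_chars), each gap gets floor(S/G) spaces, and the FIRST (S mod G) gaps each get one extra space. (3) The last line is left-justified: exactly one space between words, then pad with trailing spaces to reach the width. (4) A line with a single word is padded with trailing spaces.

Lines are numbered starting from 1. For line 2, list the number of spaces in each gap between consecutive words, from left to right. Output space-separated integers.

Line 1: ['for', 'of', 'blue', 'for'] (min_width=15, slack=1)
Line 2: ['give', 'memory', 'data'] (min_width=16, slack=0)
Line 3: ['we', 'of', 'house'] (min_width=11, slack=5)
Line 4: ['lightbulb'] (min_width=9, slack=7)
Line 5: ['elephant', 'matrix'] (min_width=15, slack=1)
Line 6: ['you', 'address', 'play'] (min_width=16, slack=0)
Line 7: ['letter', 'wolf', 'of'] (min_width=14, slack=2)
Line 8: ['cherry'] (min_width=6, slack=10)

Answer: 1 1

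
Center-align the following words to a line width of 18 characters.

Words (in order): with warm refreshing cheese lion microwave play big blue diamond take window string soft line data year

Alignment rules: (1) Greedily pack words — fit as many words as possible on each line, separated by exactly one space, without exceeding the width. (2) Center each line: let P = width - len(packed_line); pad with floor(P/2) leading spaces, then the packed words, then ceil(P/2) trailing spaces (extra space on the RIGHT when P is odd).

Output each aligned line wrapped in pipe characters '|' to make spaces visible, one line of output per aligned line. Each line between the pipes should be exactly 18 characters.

Line 1: ['with', 'warm'] (min_width=9, slack=9)
Line 2: ['refreshing', 'cheese'] (min_width=17, slack=1)
Line 3: ['lion', 'microwave'] (min_width=14, slack=4)
Line 4: ['play', 'big', 'blue'] (min_width=13, slack=5)
Line 5: ['diamond', 'take'] (min_width=12, slack=6)
Line 6: ['window', 'string', 'soft'] (min_width=18, slack=0)
Line 7: ['line', 'data', 'year'] (min_width=14, slack=4)

Answer: |    with warm     |
|refreshing cheese |
|  lion microwave  |
|  play big blue   |
|   diamond take   |
|window string soft|
|  line data year  |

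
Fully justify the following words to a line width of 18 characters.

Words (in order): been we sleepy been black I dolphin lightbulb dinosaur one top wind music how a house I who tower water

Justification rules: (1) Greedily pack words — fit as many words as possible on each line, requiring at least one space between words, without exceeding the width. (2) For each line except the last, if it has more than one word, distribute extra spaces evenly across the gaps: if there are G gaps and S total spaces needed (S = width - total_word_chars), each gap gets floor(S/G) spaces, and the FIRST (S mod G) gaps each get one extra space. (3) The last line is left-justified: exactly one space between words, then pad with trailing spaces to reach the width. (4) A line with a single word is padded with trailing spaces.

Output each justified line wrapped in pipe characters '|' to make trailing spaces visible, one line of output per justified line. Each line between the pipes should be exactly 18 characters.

Line 1: ['been', 'we', 'sleepy'] (min_width=14, slack=4)
Line 2: ['been', 'black', 'I'] (min_width=12, slack=6)
Line 3: ['dolphin', 'lightbulb'] (min_width=17, slack=1)
Line 4: ['dinosaur', 'one', 'top'] (min_width=16, slack=2)
Line 5: ['wind', 'music', 'how', 'a'] (min_width=16, slack=2)
Line 6: ['house', 'I', 'who', 'tower'] (min_width=17, slack=1)
Line 7: ['water'] (min_width=5, slack=13)

Answer: |been   we   sleepy|
|been    black    I|
|dolphin  lightbulb|
|dinosaur  one  top|
|wind  music  how a|
|house  I who tower|
|water             |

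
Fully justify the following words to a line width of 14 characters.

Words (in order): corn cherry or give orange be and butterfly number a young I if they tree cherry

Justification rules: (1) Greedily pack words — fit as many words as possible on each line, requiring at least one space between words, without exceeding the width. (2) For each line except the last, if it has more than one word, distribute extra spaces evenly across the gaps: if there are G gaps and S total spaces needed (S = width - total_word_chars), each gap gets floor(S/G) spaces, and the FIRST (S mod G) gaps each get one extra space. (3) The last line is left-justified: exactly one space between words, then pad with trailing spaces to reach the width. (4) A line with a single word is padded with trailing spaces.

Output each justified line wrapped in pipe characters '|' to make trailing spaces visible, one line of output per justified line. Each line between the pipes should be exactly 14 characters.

Answer: |corn cherry or|
|give orange be|
|and  butterfly|
|number a young|
|I if they tree|
|cherry        |

Derivation:
Line 1: ['corn', 'cherry', 'or'] (min_width=14, slack=0)
Line 2: ['give', 'orange', 'be'] (min_width=14, slack=0)
Line 3: ['and', 'butterfly'] (min_width=13, slack=1)
Line 4: ['number', 'a', 'young'] (min_width=14, slack=0)
Line 5: ['I', 'if', 'they', 'tree'] (min_width=14, slack=0)
Line 6: ['cherry'] (min_width=6, slack=8)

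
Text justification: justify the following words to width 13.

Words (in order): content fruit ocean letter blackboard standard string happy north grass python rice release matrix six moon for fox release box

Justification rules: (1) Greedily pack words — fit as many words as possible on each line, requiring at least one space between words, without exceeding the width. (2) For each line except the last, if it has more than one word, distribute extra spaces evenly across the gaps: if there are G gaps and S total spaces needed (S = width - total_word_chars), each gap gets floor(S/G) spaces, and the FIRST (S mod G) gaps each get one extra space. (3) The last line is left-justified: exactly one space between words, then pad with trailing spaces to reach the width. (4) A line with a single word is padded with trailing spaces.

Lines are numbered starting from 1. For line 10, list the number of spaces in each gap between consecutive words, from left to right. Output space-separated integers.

Line 1: ['content', 'fruit'] (min_width=13, slack=0)
Line 2: ['ocean', 'letter'] (min_width=12, slack=1)
Line 3: ['blackboard'] (min_width=10, slack=3)
Line 4: ['standard'] (min_width=8, slack=5)
Line 5: ['string', 'happy'] (min_width=12, slack=1)
Line 6: ['north', 'grass'] (min_width=11, slack=2)
Line 7: ['python', 'rice'] (min_width=11, slack=2)
Line 8: ['release'] (min_width=7, slack=6)
Line 9: ['matrix', 'six'] (min_width=10, slack=3)
Line 10: ['moon', 'for', 'fox'] (min_width=12, slack=1)
Line 11: ['release', 'box'] (min_width=11, slack=2)

Answer: 2 1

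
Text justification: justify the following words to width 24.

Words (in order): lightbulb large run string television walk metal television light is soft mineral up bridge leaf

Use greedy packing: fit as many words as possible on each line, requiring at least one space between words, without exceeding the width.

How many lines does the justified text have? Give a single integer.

Answer: 5

Derivation:
Line 1: ['lightbulb', 'large', 'run'] (min_width=19, slack=5)
Line 2: ['string', 'television', 'walk'] (min_width=22, slack=2)
Line 3: ['metal', 'television', 'light'] (min_width=22, slack=2)
Line 4: ['is', 'soft', 'mineral', 'up'] (min_width=18, slack=6)
Line 5: ['bridge', 'leaf'] (min_width=11, slack=13)
Total lines: 5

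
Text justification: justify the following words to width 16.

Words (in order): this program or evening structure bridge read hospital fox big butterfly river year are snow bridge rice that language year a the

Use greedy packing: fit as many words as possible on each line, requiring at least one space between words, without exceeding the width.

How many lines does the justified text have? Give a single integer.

Line 1: ['this', 'program', 'or'] (min_width=15, slack=1)
Line 2: ['evening'] (min_width=7, slack=9)
Line 3: ['structure', 'bridge'] (min_width=16, slack=0)
Line 4: ['read', 'hospital'] (min_width=13, slack=3)
Line 5: ['fox', 'big'] (min_width=7, slack=9)
Line 6: ['butterfly', 'river'] (min_width=15, slack=1)
Line 7: ['year', 'are', 'snow'] (min_width=13, slack=3)
Line 8: ['bridge', 'rice', 'that'] (min_width=16, slack=0)
Line 9: ['language', 'year', 'a'] (min_width=15, slack=1)
Line 10: ['the'] (min_width=3, slack=13)
Total lines: 10

Answer: 10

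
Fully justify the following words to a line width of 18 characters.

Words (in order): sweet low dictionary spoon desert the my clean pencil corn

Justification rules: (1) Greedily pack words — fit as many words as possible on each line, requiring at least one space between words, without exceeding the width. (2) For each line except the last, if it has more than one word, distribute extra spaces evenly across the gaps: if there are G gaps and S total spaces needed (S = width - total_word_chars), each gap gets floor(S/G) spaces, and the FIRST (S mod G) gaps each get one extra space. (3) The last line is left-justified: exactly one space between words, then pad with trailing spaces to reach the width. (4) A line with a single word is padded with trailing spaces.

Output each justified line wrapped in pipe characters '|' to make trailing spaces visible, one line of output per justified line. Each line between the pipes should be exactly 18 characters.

Answer: |sweet          low|
|dictionary   spoon|
|desert    the   my|
|clean pencil corn |

Derivation:
Line 1: ['sweet', 'low'] (min_width=9, slack=9)
Line 2: ['dictionary', 'spoon'] (min_width=16, slack=2)
Line 3: ['desert', 'the', 'my'] (min_width=13, slack=5)
Line 4: ['clean', 'pencil', 'corn'] (min_width=17, slack=1)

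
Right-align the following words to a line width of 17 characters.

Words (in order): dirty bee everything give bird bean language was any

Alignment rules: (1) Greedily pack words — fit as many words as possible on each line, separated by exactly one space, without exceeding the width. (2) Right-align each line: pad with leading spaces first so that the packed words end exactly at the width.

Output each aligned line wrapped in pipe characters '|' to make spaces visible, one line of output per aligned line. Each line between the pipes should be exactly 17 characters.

Line 1: ['dirty', 'bee'] (min_width=9, slack=8)
Line 2: ['everything', 'give'] (min_width=15, slack=2)
Line 3: ['bird', 'bean'] (min_width=9, slack=8)
Line 4: ['language', 'was', 'any'] (min_width=16, slack=1)

Answer: |        dirty bee|
|  everything give|
|        bird bean|
| language was any|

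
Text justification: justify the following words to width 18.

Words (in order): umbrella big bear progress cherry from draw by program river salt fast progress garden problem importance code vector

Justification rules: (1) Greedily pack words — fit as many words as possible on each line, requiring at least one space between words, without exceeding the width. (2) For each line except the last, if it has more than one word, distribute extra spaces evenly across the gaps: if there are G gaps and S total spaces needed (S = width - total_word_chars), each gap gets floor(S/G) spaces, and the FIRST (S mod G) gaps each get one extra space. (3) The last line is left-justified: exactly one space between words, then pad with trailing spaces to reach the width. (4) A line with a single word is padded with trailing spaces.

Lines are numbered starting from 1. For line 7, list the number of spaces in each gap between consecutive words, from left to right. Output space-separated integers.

Line 1: ['umbrella', 'big', 'bear'] (min_width=17, slack=1)
Line 2: ['progress', 'cherry'] (min_width=15, slack=3)
Line 3: ['from', 'draw', 'by'] (min_width=12, slack=6)
Line 4: ['program', 'river', 'salt'] (min_width=18, slack=0)
Line 5: ['fast', 'progress'] (min_width=13, slack=5)
Line 6: ['garden', 'problem'] (min_width=14, slack=4)
Line 7: ['importance', 'code'] (min_width=15, slack=3)
Line 8: ['vector'] (min_width=6, slack=12)

Answer: 4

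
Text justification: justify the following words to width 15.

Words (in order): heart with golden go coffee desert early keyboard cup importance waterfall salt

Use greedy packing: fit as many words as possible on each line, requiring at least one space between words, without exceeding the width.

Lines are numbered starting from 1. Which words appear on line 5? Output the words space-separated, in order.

Answer: cup importance

Derivation:
Line 1: ['heart', 'with'] (min_width=10, slack=5)
Line 2: ['golden', 'go'] (min_width=9, slack=6)
Line 3: ['coffee', 'desert'] (min_width=13, slack=2)
Line 4: ['early', 'keyboard'] (min_width=14, slack=1)
Line 5: ['cup', 'importance'] (min_width=14, slack=1)
Line 6: ['waterfall', 'salt'] (min_width=14, slack=1)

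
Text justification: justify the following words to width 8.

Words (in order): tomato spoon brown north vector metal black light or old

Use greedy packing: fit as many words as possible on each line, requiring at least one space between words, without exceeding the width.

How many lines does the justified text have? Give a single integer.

Answer: 9

Derivation:
Line 1: ['tomato'] (min_width=6, slack=2)
Line 2: ['spoon'] (min_width=5, slack=3)
Line 3: ['brown'] (min_width=5, slack=3)
Line 4: ['north'] (min_width=5, slack=3)
Line 5: ['vector'] (min_width=6, slack=2)
Line 6: ['metal'] (min_width=5, slack=3)
Line 7: ['black'] (min_width=5, slack=3)
Line 8: ['light', 'or'] (min_width=8, slack=0)
Line 9: ['old'] (min_width=3, slack=5)
Total lines: 9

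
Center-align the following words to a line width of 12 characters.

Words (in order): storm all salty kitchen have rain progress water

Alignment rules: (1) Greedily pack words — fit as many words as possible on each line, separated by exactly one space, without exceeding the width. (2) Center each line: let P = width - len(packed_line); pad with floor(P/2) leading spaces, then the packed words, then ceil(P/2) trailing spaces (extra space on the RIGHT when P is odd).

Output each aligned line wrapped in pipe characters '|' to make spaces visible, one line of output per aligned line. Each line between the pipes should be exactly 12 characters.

Line 1: ['storm', 'all'] (min_width=9, slack=3)
Line 2: ['salty'] (min_width=5, slack=7)
Line 3: ['kitchen', 'have'] (min_width=12, slack=0)
Line 4: ['rain'] (min_width=4, slack=8)
Line 5: ['progress'] (min_width=8, slack=4)
Line 6: ['water'] (min_width=5, slack=7)

Answer: | storm all  |
|   salty    |
|kitchen have|
|    rain    |
|  progress  |
|   water    |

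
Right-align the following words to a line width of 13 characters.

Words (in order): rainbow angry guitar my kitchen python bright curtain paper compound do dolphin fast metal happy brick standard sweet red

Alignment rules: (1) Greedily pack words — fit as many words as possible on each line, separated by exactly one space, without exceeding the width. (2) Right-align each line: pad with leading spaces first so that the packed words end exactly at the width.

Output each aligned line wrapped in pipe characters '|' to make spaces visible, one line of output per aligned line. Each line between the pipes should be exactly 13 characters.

Answer: |rainbow angry|
|    guitar my|
|      kitchen|
|python bright|
|curtain paper|
|  compound do|
| dolphin fast|
|  metal happy|
|        brick|
|     standard|
|    sweet red|

Derivation:
Line 1: ['rainbow', 'angry'] (min_width=13, slack=0)
Line 2: ['guitar', 'my'] (min_width=9, slack=4)
Line 3: ['kitchen'] (min_width=7, slack=6)
Line 4: ['python', 'bright'] (min_width=13, slack=0)
Line 5: ['curtain', 'paper'] (min_width=13, slack=0)
Line 6: ['compound', 'do'] (min_width=11, slack=2)
Line 7: ['dolphin', 'fast'] (min_width=12, slack=1)
Line 8: ['metal', 'happy'] (min_width=11, slack=2)
Line 9: ['brick'] (min_width=5, slack=8)
Line 10: ['standard'] (min_width=8, slack=5)
Line 11: ['sweet', 'red'] (min_width=9, slack=4)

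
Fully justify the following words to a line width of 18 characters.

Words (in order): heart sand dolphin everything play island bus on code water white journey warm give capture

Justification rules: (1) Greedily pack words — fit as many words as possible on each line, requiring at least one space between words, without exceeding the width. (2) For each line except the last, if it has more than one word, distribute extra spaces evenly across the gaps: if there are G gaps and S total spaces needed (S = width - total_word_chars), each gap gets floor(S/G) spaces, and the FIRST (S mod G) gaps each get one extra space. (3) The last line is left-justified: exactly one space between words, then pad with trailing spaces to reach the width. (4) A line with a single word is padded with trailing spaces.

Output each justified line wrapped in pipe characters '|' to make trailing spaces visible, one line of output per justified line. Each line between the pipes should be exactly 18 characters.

Line 1: ['heart', 'sand', 'dolphin'] (min_width=18, slack=0)
Line 2: ['everything', 'play'] (min_width=15, slack=3)
Line 3: ['island', 'bus', 'on', 'code'] (min_width=18, slack=0)
Line 4: ['water', 'white'] (min_width=11, slack=7)
Line 5: ['journey', 'warm', 'give'] (min_width=17, slack=1)
Line 6: ['capture'] (min_width=7, slack=11)

Answer: |heart sand dolphin|
|everything    play|
|island bus on code|
|water        white|
|journey  warm give|
|capture           |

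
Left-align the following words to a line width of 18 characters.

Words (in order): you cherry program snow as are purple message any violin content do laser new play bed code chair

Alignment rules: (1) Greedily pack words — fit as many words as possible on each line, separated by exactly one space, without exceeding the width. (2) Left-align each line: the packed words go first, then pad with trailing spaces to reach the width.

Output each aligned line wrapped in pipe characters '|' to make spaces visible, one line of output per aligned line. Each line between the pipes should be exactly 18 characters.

Answer: |you cherry program|
|snow as are purple|
|message any violin|
|content do laser  |
|new play bed code |
|chair             |

Derivation:
Line 1: ['you', 'cherry', 'program'] (min_width=18, slack=0)
Line 2: ['snow', 'as', 'are', 'purple'] (min_width=18, slack=0)
Line 3: ['message', 'any', 'violin'] (min_width=18, slack=0)
Line 4: ['content', 'do', 'laser'] (min_width=16, slack=2)
Line 5: ['new', 'play', 'bed', 'code'] (min_width=17, slack=1)
Line 6: ['chair'] (min_width=5, slack=13)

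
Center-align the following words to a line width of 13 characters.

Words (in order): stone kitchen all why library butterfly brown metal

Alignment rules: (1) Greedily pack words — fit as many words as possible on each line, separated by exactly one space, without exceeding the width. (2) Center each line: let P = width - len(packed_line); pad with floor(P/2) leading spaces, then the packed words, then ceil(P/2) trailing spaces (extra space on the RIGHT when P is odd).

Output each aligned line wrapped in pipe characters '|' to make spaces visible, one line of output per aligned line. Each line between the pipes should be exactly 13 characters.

Answer: |stone kitchen|
|   all why   |
|   library   |
|  butterfly  |
| brown metal |

Derivation:
Line 1: ['stone', 'kitchen'] (min_width=13, slack=0)
Line 2: ['all', 'why'] (min_width=7, slack=6)
Line 3: ['library'] (min_width=7, slack=6)
Line 4: ['butterfly'] (min_width=9, slack=4)
Line 5: ['brown', 'metal'] (min_width=11, slack=2)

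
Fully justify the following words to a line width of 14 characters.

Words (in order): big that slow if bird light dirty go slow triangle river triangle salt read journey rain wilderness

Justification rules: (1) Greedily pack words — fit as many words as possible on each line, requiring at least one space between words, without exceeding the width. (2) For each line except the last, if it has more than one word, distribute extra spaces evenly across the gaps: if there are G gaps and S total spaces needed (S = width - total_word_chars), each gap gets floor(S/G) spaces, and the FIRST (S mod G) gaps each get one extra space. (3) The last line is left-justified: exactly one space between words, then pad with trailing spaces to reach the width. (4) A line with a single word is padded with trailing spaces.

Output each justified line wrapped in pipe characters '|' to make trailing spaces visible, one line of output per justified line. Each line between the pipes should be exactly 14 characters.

Answer: |big  that slow|
|if  bird light|
|dirty  go slow|
|triangle river|
|triangle  salt|
|read   journey|
|rain          |
|wilderness    |

Derivation:
Line 1: ['big', 'that', 'slow'] (min_width=13, slack=1)
Line 2: ['if', 'bird', 'light'] (min_width=13, slack=1)
Line 3: ['dirty', 'go', 'slow'] (min_width=13, slack=1)
Line 4: ['triangle', 'river'] (min_width=14, slack=0)
Line 5: ['triangle', 'salt'] (min_width=13, slack=1)
Line 6: ['read', 'journey'] (min_width=12, slack=2)
Line 7: ['rain'] (min_width=4, slack=10)
Line 8: ['wilderness'] (min_width=10, slack=4)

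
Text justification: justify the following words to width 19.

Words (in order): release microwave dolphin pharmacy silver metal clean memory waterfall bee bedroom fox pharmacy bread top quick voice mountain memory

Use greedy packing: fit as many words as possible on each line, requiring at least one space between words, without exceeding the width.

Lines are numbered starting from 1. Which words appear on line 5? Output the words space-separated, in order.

Answer: bee bedroom fox

Derivation:
Line 1: ['release', 'microwave'] (min_width=17, slack=2)
Line 2: ['dolphin', 'pharmacy'] (min_width=16, slack=3)
Line 3: ['silver', 'metal', 'clean'] (min_width=18, slack=1)
Line 4: ['memory', 'waterfall'] (min_width=16, slack=3)
Line 5: ['bee', 'bedroom', 'fox'] (min_width=15, slack=4)
Line 6: ['pharmacy', 'bread', 'top'] (min_width=18, slack=1)
Line 7: ['quick', 'voice'] (min_width=11, slack=8)
Line 8: ['mountain', 'memory'] (min_width=15, slack=4)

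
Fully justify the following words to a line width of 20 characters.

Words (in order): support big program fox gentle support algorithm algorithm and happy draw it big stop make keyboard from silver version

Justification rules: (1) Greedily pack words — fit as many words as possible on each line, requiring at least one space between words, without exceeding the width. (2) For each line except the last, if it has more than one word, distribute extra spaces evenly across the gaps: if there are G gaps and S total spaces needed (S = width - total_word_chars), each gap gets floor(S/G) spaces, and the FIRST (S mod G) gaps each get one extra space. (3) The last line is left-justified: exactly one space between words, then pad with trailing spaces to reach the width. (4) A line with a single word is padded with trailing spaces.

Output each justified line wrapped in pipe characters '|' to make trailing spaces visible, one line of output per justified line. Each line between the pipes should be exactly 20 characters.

Answer: |support  big program|
|fox  gentle  support|
|algorithm  algorithm|
|and  happy  draw  it|
|big     stop    make|
|keyboard from silver|
|version             |

Derivation:
Line 1: ['support', 'big', 'program'] (min_width=19, slack=1)
Line 2: ['fox', 'gentle', 'support'] (min_width=18, slack=2)
Line 3: ['algorithm', 'algorithm'] (min_width=19, slack=1)
Line 4: ['and', 'happy', 'draw', 'it'] (min_width=17, slack=3)
Line 5: ['big', 'stop', 'make'] (min_width=13, slack=7)
Line 6: ['keyboard', 'from', 'silver'] (min_width=20, slack=0)
Line 7: ['version'] (min_width=7, slack=13)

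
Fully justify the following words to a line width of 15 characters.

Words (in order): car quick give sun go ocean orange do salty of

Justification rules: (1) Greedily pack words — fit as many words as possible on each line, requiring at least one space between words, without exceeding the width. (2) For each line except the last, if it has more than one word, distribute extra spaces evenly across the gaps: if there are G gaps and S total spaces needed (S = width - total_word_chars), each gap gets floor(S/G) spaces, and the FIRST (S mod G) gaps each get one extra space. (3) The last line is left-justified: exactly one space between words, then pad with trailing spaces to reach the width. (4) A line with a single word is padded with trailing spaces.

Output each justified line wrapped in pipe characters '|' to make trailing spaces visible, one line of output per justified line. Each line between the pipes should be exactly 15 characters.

Line 1: ['car', 'quick', 'give'] (min_width=14, slack=1)
Line 2: ['sun', 'go', 'ocean'] (min_width=12, slack=3)
Line 3: ['orange', 'do', 'salty'] (min_width=15, slack=0)
Line 4: ['of'] (min_width=2, slack=13)

Answer: |car  quick give|
|sun   go  ocean|
|orange do salty|
|of             |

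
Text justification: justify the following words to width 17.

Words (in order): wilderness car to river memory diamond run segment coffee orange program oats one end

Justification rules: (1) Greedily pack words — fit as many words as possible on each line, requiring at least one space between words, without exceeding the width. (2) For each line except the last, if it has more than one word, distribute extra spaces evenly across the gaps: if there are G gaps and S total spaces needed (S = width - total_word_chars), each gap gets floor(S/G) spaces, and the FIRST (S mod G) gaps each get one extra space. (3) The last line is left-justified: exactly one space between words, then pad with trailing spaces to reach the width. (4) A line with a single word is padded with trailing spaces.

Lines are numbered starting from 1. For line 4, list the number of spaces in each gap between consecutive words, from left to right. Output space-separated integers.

Line 1: ['wilderness', 'car', 'to'] (min_width=17, slack=0)
Line 2: ['river', 'memory'] (min_width=12, slack=5)
Line 3: ['diamond', 'run'] (min_width=11, slack=6)
Line 4: ['segment', 'coffee'] (min_width=14, slack=3)
Line 5: ['orange', 'program'] (min_width=14, slack=3)
Line 6: ['oats', 'one', 'end'] (min_width=12, slack=5)

Answer: 4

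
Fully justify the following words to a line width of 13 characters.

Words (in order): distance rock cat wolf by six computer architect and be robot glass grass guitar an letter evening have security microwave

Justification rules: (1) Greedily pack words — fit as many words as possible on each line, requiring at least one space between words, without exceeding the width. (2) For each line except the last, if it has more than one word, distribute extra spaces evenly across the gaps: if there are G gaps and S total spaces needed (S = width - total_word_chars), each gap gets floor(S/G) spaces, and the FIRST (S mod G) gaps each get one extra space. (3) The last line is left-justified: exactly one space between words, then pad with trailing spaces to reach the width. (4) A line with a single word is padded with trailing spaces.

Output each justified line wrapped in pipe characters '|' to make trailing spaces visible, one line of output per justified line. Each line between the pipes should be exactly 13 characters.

Line 1: ['distance', 'rock'] (min_width=13, slack=0)
Line 2: ['cat', 'wolf', 'by'] (min_width=11, slack=2)
Line 3: ['six', 'computer'] (min_width=12, slack=1)
Line 4: ['architect', 'and'] (min_width=13, slack=0)
Line 5: ['be', 'robot'] (min_width=8, slack=5)
Line 6: ['glass', 'grass'] (min_width=11, slack=2)
Line 7: ['guitar', 'an'] (min_width=9, slack=4)
Line 8: ['letter'] (min_width=6, slack=7)
Line 9: ['evening', 'have'] (min_width=12, slack=1)
Line 10: ['security'] (min_width=8, slack=5)
Line 11: ['microwave'] (min_width=9, slack=4)

Answer: |distance rock|
|cat  wolf  by|
|six  computer|
|architect and|
|be      robot|
|glass   grass|
|guitar     an|
|letter       |
|evening  have|
|security     |
|microwave    |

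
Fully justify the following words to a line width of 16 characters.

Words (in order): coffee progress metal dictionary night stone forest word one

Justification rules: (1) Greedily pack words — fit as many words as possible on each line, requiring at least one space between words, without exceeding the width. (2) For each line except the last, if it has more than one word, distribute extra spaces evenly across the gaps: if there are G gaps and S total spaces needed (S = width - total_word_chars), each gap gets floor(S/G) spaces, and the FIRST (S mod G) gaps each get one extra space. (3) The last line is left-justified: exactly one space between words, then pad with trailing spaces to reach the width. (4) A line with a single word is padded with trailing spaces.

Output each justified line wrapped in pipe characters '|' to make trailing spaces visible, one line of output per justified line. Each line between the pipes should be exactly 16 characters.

Line 1: ['coffee', 'progress'] (min_width=15, slack=1)
Line 2: ['metal', 'dictionary'] (min_width=16, slack=0)
Line 3: ['night', 'stone'] (min_width=11, slack=5)
Line 4: ['forest', 'word', 'one'] (min_width=15, slack=1)

Answer: |coffee  progress|
|metal dictionary|
|night      stone|
|forest word one |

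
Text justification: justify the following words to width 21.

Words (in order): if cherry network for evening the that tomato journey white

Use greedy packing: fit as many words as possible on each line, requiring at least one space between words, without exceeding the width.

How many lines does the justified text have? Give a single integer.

Line 1: ['if', 'cherry', 'network', 'for'] (min_width=21, slack=0)
Line 2: ['evening', 'the', 'that'] (min_width=16, slack=5)
Line 3: ['tomato', 'journey', 'white'] (min_width=20, slack=1)
Total lines: 3

Answer: 3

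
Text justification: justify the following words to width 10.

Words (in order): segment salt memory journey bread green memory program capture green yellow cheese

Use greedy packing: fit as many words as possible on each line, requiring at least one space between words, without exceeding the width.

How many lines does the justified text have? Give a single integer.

Line 1: ['segment'] (min_width=7, slack=3)
Line 2: ['salt'] (min_width=4, slack=6)
Line 3: ['memory'] (min_width=6, slack=4)
Line 4: ['journey'] (min_width=7, slack=3)
Line 5: ['bread'] (min_width=5, slack=5)
Line 6: ['green'] (min_width=5, slack=5)
Line 7: ['memory'] (min_width=6, slack=4)
Line 8: ['program'] (min_width=7, slack=3)
Line 9: ['capture'] (min_width=7, slack=3)
Line 10: ['green'] (min_width=5, slack=5)
Line 11: ['yellow'] (min_width=6, slack=4)
Line 12: ['cheese'] (min_width=6, slack=4)
Total lines: 12

Answer: 12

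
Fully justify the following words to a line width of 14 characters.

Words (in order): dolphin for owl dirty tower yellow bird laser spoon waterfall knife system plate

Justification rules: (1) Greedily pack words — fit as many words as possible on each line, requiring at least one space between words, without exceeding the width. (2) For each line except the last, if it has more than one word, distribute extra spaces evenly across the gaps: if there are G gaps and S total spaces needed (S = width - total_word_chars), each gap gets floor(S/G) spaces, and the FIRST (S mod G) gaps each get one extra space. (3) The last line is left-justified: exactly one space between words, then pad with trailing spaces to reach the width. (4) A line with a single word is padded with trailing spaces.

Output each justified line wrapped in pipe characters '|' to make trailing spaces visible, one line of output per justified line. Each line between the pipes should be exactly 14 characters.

Answer: |dolphin    for|
|owl      dirty|
|tower   yellow|
|bird     laser|
|spoon         |
|waterfall     |
|knife   system|
|plate         |

Derivation:
Line 1: ['dolphin', 'for'] (min_width=11, slack=3)
Line 2: ['owl', 'dirty'] (min_width=9, slack=5)
Line 3: ['tower', 'yellow'] (min_width=12, slack=2)
Line 4: ['bird', 'laser'] (min_width=10, slack=4)
Line 5: ['spoon'] (min_width=5, slack=9)
Line 6: ['waterfall'] (min_width=9, slack=5)
Line 7: ['knife', 'system'] (min_width=12, slack=2)
Line 8: ['plate'] (min_width=5, slack=9)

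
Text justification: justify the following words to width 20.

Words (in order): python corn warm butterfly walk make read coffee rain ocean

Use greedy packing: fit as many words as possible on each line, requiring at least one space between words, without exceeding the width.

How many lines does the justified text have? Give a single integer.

Answer: 4

Derivation:
Line 1: ['python', 'corn', 'warm'] (min_width=16, slack=4)
Line 2: ['butterfly', 'walk', 'make'] (min_width=19, slack=1)
Line 3: ['read', 'coffee', 'rain'] (min_width=16, slack=4)
Line 4: ['ocean'] (min_width=5, slack=15)
Total lines: 4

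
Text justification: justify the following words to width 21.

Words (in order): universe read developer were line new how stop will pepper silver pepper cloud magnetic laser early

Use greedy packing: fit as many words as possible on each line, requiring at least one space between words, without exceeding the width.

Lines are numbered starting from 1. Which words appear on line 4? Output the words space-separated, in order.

Answer: pepper silver pepper

Derivation:
Line 1: ['universe', 'read'] (min_width=13, slack=8)
Line 2: ['developer', 'were', 'line'] (min_width=19, slack=2)
Line 3: ['new', 'how', 'stop', 'will'] (min_width=17, slack=4)
Line 4: ['pepper', 'silver', 'pepper'] (min_width=20, slack=1)
Line 5: ['cloud', 'magnetic', 'laser'] (min_width=20, slack=1)
Line 6: ['early'] (min_width=5, slack=16)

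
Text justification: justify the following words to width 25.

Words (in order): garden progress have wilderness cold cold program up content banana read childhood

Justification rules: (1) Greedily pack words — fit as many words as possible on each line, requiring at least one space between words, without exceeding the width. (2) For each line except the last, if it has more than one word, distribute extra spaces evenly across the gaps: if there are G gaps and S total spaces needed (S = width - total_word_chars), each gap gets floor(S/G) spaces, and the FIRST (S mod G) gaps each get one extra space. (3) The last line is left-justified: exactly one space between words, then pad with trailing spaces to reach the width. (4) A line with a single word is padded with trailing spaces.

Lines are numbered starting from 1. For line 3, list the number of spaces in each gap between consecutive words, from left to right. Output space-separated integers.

Line 1: ['garden', 'progress', 'have'] (min_width=20, slack=5)
Line 2: ['wilderness', 'cold', 'cold'] (min_width=20, slack=5)
Line 3: ['program', 'up', 'content', 'banana'] (min_width=25, slack=0)
Line 4: ['read', 'childhood'] (min_width=14, slack=11)

Answer: 1 1 1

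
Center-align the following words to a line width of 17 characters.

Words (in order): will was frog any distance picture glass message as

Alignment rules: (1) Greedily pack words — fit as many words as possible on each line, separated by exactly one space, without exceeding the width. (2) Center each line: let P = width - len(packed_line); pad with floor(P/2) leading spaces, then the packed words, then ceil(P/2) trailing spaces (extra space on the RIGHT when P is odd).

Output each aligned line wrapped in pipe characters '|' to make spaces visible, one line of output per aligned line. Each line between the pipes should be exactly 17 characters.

Answer: |will was frog any|
|distance picture |
|glass message as |

Derivation:
Line 1: ['will', 'was', 'frog', 'any'] (min_width=17, slack=0)
Line 2: ['distance', 'picture'] (min_width=16, slack=1)
Line 3: ['glass', 'message', 'as'] (min_width=16, slack=1)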